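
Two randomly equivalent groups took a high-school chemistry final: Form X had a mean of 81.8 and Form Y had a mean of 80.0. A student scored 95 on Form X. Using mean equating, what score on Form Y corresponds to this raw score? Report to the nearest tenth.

Mean equating: y = x + (M_Y − M_X) = 95 + (80.0 − 81.8) = 93.2

93.2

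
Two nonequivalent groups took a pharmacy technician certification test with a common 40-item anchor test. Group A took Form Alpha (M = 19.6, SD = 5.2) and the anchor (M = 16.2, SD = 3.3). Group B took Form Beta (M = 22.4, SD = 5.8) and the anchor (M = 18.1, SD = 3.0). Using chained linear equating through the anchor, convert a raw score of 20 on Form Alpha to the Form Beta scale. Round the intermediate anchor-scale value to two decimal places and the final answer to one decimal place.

Form Alpha → anchor (Group A): v = (3.3/5.2)(20 − 19.6) + 16.2 = 16.45
anchor → Form Beta (Group B): y = (5.8/3.0)(16.45 − 18.1) + 22.4 = 19.2

19.2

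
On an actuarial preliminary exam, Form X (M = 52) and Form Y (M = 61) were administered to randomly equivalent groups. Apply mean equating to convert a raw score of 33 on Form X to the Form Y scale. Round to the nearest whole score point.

Mean equating: y = x + (M_Y − M_X) = 33 + (61 − 52) = 42

42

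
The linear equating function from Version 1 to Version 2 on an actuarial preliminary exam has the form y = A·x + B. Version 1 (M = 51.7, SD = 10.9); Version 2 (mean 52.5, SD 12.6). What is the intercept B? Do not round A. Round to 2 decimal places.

-7.26

A = SD_Y / SD_X = 12.6 / 10.9 = 1.155963
B = M_Y − A·M_X = 52.5 − 1.155963 × 51.7 = -7.26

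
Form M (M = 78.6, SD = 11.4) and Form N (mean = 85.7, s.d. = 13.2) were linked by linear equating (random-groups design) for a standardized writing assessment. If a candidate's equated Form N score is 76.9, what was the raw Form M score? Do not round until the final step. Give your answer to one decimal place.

71.0

Invert y = (SD_Y/SD_X)(x − M_X) + M_Y:
x = (SD_X/SD_Y)(y − M_Y) + M_X = (11.4/13.2)(76.9 − 85.7) + 78.6
x = 0.863636 × -8.800 + 78.6 = 71.0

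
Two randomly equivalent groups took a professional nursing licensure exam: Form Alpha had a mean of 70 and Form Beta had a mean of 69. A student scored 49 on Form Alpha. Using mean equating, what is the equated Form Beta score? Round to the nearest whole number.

Mean equating: y = x + (M_Y − M_X) = 49 + (69 − 70) = 48

48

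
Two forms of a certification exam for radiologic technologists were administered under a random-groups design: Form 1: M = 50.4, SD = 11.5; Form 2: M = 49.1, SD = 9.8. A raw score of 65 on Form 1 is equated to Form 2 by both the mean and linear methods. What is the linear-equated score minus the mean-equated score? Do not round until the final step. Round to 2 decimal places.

-2.16

Mean-equated: 65 + (49.1 − 50.4) = 63.70
Linear-equated: (9.8/11.5)(65 − 50.4) + 49.1 = 61.542
Difference = 61.542 − 63.70 = -2.16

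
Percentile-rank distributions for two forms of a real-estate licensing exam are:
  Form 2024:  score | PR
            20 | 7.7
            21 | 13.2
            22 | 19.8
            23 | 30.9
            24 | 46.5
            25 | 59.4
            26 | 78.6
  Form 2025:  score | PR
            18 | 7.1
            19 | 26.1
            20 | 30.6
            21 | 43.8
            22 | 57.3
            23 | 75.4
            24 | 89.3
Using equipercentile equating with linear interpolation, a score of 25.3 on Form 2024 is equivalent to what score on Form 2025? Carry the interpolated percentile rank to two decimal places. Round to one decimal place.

22.4

PR of 25.3 on Form 2024: 59.4 + (25.3 − 25)/(26 − 25) × (78.6 − 59.4) = 65.16
On Form 2025, PR 65.16 falls between score 22 (PR 57.3) and 23 (PR 75.4).
Interpolate: 22 + (65.16 − 57.3)/(75.4 − 57.3) × (23 − 22) = 22.4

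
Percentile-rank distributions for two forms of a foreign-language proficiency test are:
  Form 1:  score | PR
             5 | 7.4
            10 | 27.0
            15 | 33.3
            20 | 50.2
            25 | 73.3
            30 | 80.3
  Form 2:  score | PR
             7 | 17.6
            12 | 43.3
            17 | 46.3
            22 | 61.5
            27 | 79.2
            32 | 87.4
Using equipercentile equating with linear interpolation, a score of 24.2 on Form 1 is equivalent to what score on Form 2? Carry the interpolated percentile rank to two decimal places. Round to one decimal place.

24.3

PR of 24.2 on Form 1: 50.2 + (24.2 − 20)/(25 − 20) × (73.3 − 50.2) = 69.60
On Form 2, PR 69.60 falls between score 22 (PR 61.5) and 27 (PR 79.2).
Interpolate: 22 + (69.60 − 61.5)/(79.2 − 61.5) × (27 − 22) = 24.3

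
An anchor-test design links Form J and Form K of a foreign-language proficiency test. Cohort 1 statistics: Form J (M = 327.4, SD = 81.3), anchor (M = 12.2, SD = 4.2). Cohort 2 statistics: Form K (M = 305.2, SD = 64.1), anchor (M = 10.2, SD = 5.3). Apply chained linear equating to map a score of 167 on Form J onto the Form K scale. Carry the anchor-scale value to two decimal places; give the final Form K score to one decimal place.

Form J → anchor (Cohort 1): v = (4.2/81.3)(167 − 327.4) + 12.2 = 3.91
anchor → Form K (Cohort 2): y = (64.1/5.3)(3.91 − 10.2) + 305.2 = 229.1

229.1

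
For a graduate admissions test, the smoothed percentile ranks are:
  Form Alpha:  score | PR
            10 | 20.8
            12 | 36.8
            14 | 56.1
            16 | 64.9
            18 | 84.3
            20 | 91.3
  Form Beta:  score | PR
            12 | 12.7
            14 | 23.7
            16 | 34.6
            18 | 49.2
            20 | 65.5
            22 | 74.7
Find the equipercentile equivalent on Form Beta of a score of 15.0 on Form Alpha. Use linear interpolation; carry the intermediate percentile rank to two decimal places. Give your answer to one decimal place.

PR of 15.0 on Form Alpha: 56.1 + (15.0 − 14)/(16 − 14) × (64.9 − 56.1) = 60.50
On Form Beta, PR 60.50 falls between score 18 (PR 49.2) and 20 (PR 65.5).
Interpolate: 18 + (60.50 − 49.2)/(65.5 − 49.2) × (20 − 18) = 19.4

19.4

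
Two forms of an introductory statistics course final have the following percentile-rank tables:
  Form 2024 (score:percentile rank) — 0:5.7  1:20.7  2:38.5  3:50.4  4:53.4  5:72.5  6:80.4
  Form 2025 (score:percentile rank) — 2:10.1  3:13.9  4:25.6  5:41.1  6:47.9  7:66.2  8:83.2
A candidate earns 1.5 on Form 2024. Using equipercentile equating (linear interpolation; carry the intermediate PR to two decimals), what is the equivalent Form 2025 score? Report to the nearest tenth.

4.3

PR of 1.5 on Form 2024: 20.7 + (1.5 − 1)/(2 − 1) × (38.5 − 20.7) = 29.60
On Form 2025, PR 29.60 falls between score 4 (PR 25.6) and 5 (PR 41.1).
Interpolate: 4 + (29.60 − 25.6)/(41.1 − 25.6) × (5 − 4) = 4.3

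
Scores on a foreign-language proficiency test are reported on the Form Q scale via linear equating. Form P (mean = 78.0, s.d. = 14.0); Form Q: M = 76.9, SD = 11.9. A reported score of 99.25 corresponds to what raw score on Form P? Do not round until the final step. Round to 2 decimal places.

Invert y = (SD_Y/SD_X)(x − M_X) + M_Y:
x = (SD_X/SD_Y)(y − M_Y) + M_X = (14.0/11.9)(99.25 − 76.9) + 78.0
x = 1.176471 × 22.350 + 78.0 = 104.29

104.29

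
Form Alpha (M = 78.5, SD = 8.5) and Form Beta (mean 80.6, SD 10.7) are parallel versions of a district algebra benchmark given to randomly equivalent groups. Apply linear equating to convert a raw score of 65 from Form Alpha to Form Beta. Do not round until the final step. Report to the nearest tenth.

63.6

Linear equating: y = (SD_Y/SD_X)(x − M_X) + M_Y
y = (10.7/8.5)(65 − 78.5) + 80.6
y = 1.258824 × -13.5 + 80.6 = -16.9941 + 80.6 = 63.6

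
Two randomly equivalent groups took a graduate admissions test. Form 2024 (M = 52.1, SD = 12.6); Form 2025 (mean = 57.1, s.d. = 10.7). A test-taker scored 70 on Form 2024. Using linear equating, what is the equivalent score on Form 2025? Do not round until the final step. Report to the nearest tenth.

Linear equating: y = (SD_Y/SD_X)(x − M_X) + M_Y
y = (10.7/12.6)(70 − 52.1) + 57.1
y = 0.849206 × 17.9 + 57.1 = 15.2008 + 57.1 = 72.3

72.3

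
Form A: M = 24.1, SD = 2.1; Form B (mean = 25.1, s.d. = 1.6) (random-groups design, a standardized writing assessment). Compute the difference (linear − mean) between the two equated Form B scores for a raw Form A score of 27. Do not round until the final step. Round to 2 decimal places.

Mean-equated: 27 + (25.1 − 24.1) = 28.00
Linear-equated: (1.6/2.1)(27 − 24.1) + 25.1 = 27.310
Difference = 27.310 − 28.00 = -0.69

-0.69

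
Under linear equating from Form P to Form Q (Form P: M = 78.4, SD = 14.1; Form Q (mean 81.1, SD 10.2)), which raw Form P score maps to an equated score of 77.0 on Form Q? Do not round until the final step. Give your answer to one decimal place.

Invert y = (SD_Y/SD_X)(x − M_X) + M_Y:
x = (SD_X/SD_Y)(y − M_Y) + M_X = (14.1/10.2)(77.0 − 81.1) + 78.4
x = 1.382353 × -4.100 + 78.4 = 72.7

72.7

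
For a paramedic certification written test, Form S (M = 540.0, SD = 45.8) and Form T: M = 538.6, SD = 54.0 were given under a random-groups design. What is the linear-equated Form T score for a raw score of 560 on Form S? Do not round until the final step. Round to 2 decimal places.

562.18

Linear equating: y = (SD_Y/SD_X)(x − M_X) + M_Y
y = (54.0/45.8)(560 − 540.0) + 538.6
y = 1.179039 × 20.0 + 538.6 = 23.5808 + 538.6 = 562.18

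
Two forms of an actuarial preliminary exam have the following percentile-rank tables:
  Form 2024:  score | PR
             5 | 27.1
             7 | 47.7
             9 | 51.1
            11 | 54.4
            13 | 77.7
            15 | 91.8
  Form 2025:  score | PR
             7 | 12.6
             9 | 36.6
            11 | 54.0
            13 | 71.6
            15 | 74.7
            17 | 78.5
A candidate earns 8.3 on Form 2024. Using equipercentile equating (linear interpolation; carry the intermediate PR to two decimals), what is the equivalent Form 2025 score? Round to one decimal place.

10.5

PR of 8.3 on Form 2024: 47.7 + (8.3 − 7)/(9 − 7) × (51.1 − 47.7) = 49.91
On Form 2025, PR 49.91 falls between score 9 (PR 36.6) and 11 (PR 54.0).
Interpolate: 9 + (49.91 − 36.6)/(54.0 − 36.6) × (11 − 9) = 10.5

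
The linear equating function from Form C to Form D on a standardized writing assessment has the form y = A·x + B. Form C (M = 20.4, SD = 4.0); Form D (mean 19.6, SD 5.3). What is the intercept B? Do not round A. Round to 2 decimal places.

A = SD_Y / SD_X = 5.3 / 4.0 = 1.325000
B = M_Y − A·M_X = 19.6 − 1.325000 × 20.4 = -7.43

-7.43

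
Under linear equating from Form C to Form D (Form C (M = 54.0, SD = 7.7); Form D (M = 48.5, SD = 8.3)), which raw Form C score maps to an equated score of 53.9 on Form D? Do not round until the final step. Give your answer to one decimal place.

Invert y = (SD_Y/SD_X)(x − M_X) + M_Y:
x = (SD_X/SD_Y)(y − M_Y) + M_X = (7.7/8.3)(53.9 − 48.5) + 54.0
x = 0.927711 × 5.400 + 54.0 = 59.0

59.0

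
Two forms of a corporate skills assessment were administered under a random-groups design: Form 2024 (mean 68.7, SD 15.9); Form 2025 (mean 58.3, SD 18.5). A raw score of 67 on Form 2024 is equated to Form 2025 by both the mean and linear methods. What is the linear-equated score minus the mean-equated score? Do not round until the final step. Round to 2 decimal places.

Mean-equated: 67 + (58.3 − 68.7) = 56.60
Linear-equated: (18.5/15.9)(67 − 68.7) + 58.3 = 56.322
Difference = 56.322 − 56.60 = -0.28

-0.28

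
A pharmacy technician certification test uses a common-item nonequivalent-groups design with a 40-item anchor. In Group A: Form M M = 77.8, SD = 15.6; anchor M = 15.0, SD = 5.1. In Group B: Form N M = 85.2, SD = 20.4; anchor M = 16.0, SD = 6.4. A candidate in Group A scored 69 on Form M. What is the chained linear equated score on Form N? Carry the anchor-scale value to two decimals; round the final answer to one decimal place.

72.8

Form M → anchor (Group A): v = (5.1/15.6)(69 − 77.8) + 15.0 = 12.12
anchor → Form N (Group B): y = (20.4/6.4)(12.12 − 16.0) + 85.2 = 72.8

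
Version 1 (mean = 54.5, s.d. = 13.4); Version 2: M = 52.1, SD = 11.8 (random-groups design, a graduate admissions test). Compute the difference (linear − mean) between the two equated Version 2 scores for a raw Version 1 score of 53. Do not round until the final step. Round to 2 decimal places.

Mean-equated: 53 + (52.1 − 54.5) = 50.60
Linear-equated: (11.8/13.4)(53 − 54.5) + 52.1 = 50.779
Difference = 50.779 − 50.60 = 0.18

0.18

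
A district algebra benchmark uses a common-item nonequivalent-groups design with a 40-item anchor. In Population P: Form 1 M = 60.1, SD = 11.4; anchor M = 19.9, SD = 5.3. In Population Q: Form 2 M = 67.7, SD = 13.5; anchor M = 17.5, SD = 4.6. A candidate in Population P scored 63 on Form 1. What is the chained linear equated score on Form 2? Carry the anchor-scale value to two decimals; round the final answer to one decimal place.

78.7

Form 1 → anchor (Population P): v = (5.3/11.4)(63 − 60.1) + 19.9 = 21.25
anchor → Form 2 (Population Q): y = (13.5/4.6)(21.25 − 17.5) + 67.7 = 78.7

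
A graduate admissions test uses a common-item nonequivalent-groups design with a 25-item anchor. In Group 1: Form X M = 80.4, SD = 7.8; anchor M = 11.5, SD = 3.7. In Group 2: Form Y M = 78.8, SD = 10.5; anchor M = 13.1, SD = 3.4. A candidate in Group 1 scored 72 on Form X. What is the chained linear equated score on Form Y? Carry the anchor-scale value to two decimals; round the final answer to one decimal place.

61.6

Form X → anchor (Group 1): v = (3.7/7.8)(72 − 80.4) + 11.5 = 7.52
anchor → Form Y (Group 2): y = (10.5/3.4)(7.52 − 13.1) + 78.8 = 61.6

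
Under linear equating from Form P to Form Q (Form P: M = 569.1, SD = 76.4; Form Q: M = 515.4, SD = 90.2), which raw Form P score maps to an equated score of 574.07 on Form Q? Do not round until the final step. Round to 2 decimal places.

618.79

Invert y = (SD_Y/SD_X)(x − M_X) + M_Y:
x = (SD_X/SD_Y)(y − M_Y) + M_X = (76.4/90.2)(574.07 − 515.4) + 569.1
x = 0.847007 × 58.670 + 569.1 = 618.79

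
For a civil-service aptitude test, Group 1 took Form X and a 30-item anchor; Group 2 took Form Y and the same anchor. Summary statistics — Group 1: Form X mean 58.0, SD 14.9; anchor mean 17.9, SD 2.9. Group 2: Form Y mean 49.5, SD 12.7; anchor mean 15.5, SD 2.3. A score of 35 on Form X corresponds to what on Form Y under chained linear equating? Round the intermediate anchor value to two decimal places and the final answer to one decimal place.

38.0

Form X → anchor (Group 1): v = (2.9/14.9)(35 − 58.0) + 17.9 = 13.42
anchor → Form Y (Group 2): y = (12.7/2.3)(13.42 − 15.5) + 49.5 = 38.0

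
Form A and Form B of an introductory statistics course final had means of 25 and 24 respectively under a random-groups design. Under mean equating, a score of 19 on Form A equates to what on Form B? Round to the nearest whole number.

18

Mean equating: y = x + (M_Y − M_X) = 19 + (24 − 25) = 18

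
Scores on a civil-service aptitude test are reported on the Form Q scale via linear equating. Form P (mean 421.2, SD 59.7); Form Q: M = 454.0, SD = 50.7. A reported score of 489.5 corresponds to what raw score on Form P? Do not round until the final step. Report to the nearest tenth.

Invert y = (SD_Y/SD_X)(x − M_X) + M_Y:
x = (SD_X/SD_Y)(y − M_Y) + M_X = (59.7/50.7)(489.5 − 454.0) + 421.2
x = 1.177515 × 35.500 + 421.2 = 463.0

463.0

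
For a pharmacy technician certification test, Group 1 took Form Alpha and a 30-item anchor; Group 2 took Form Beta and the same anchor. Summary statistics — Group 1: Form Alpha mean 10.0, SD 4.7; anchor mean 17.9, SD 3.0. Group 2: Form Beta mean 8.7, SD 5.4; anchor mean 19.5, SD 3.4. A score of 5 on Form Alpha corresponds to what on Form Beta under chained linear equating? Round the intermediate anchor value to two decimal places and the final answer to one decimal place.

1.1

Form Alpha → anchor (Group 1): v = (3.0/4.7)(5 − 10.0) + 17.9 = 14.71
anchor → Form Beta (Group 2): y = (5.4/3.4)(14.71 − 19.5) + 8.7 = 1.1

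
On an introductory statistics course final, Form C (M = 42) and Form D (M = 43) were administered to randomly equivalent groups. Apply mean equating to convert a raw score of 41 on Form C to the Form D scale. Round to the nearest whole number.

Mean equating: y = x + (M_Y − M_X) = 41 + (43 − 42) = 42

42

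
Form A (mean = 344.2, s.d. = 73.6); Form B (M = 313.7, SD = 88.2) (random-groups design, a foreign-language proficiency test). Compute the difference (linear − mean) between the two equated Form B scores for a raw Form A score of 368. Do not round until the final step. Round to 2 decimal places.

4.72

Mean-equated: 368 + (313.7 − 344.2) = 337.50
Linear-equated: (88.2/73.6)(368 − 344.2) + 313.7 = 342.221
Difference = 342.221 − 337.50 = 4.72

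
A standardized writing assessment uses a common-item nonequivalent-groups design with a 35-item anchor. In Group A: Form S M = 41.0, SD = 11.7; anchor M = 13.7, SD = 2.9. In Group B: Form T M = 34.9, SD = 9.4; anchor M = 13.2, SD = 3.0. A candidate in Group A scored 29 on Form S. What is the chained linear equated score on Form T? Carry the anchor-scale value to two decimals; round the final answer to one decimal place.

Form S → anchor (Group A): v = (2.9/11.7)(29 − 41.0) + 13.7 = 10.73
anchor → Form T (Group B): y = (9.4/3.0)(10.73 − 13.2) + 34.9 = 27.2

27.2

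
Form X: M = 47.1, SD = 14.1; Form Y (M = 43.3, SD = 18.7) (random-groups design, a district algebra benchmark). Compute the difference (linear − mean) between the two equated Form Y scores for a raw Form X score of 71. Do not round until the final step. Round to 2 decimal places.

Mean-equated: 71 + (43.3 − 47.1) = 67.20
Linear-equated: (18.7/14.1)(71 − 47.1) + 43.3 = 74.997
Difference = 74.997 − 67.20 = 7.80

7.80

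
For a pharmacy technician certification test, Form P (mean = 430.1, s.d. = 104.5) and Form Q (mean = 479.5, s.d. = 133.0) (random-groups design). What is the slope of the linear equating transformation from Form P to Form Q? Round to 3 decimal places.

1.273

A = SD_Y / SD_X = 133.0 / 104.5 = 1.273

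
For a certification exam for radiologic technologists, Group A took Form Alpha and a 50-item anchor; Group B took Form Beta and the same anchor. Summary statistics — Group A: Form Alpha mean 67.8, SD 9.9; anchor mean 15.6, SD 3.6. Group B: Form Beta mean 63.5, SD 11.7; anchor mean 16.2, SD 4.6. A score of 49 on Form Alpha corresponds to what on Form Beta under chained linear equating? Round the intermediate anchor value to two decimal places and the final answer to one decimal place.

Form Alpha → anchor (Group A): v = (3.6/9.9)(49 − 67.8) + 15.6 = 8.76
anchor → Form Beta (Group B): y = (11.7/4.6)(8.76 − 16.2) + 63.5 = 44.6

44.6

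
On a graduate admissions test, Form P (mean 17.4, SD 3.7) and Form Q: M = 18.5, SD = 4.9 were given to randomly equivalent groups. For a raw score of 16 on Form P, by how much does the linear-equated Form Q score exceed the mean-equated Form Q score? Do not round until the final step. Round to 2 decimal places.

-0.45

Mean-equated: 16 + (18.5 − 17.4) = 17.10
Linear-equated: (4.9/3.7)(16 − 17.4) + 18.5 = 16.646
Difference = 16.646 − 17.10 = -0.45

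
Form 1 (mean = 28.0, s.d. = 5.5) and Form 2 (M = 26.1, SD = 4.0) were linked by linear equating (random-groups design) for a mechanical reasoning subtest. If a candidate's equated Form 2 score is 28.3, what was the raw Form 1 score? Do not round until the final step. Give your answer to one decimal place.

31.0

Invert y = (SD_Y/SD_X)(x − M_X) + M_Y:
x = (SD_X/SD_Y)(y − M_Y) + M_X = (5.5/4.0)(28.3 − 26.1) + 28.0
x = 1.375000 × 2.200 + 28.0 = 31.0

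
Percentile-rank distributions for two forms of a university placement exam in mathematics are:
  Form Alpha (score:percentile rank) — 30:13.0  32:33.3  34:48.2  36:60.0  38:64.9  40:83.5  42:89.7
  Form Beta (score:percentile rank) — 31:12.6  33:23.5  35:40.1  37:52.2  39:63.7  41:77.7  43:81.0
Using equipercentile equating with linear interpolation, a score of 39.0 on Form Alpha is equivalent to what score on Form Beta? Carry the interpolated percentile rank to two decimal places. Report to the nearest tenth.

PR of 39.0 on Form Alpha: 64.9 + (39.0 − 38)/(40 − 38) × (83.5 − 64.9) = 74.20
On Form Beta, PR 74.20 falls between score 39 (PR 63.7) and 41 (PR 77.7).
Interpolate: 39 + (74.20 − 63.7)/(77.7 − 63.7) × (41 − 39) = 40.5

40.5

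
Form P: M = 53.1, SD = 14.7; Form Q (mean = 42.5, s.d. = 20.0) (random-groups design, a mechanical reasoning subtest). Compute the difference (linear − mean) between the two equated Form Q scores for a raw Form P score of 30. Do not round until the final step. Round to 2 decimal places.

-8.33

Mean-equated: 30 + (42.5 − 53.1) = 19.40
Linear-equated: (20.0/14.7)(30 − 53.1) + 42.5 = 11.071
Difference = 11.071 − 19.40 = -8.33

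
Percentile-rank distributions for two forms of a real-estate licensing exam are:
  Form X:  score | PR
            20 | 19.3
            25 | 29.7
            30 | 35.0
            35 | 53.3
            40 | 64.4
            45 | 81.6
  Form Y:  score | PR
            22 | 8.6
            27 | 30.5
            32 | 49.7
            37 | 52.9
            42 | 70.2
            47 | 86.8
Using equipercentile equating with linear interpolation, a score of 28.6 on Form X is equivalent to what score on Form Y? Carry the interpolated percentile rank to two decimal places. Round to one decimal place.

PR of 28.6 on Form X: 29.7 + (28.6 − 25)/(30 − 25) × (35.0 − 29.7) = 33.52
On Form Y, PR 33.52 falls between score 27 (PR 30.5) and 32 (PR 49.7).
Interpolate: 27 + (33.52 − 30.5)/(49.7 − 30.5) × (32 − 27) = 27.8

27.8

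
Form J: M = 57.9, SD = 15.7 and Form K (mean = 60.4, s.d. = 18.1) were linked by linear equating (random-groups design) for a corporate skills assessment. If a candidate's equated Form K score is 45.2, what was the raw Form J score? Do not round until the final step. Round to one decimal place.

Invert y = (SD_Y/SD_X)(x − M_X) + M_Y:
x = (SD_X/SD_Y)(y − M_Y) + M_X = (15.7/18.1)(45.2 − 60.4) + 57.9
x = 0.867403 × -15.200 + 57.9 = 44.7

44.7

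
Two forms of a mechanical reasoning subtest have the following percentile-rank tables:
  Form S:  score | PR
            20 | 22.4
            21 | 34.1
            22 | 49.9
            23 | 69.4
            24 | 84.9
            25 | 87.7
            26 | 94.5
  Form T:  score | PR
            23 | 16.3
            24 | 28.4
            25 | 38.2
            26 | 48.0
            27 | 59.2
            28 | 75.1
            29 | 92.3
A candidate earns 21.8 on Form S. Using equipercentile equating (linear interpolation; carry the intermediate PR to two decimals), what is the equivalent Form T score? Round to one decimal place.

25.9

PR of 21.8 on Form S: 34.1 + (21.8 − 21)/(22 − 21) × (49.9 − 34.1) = 46.74
On Form T, PR 46.74 falls between score 25 (PR 38.2) and 26 (PR 48.0).
Interpolate: 25 + (46.74 − 38.2)/(48.0 − 38.2) × (26 − 25) = 25.9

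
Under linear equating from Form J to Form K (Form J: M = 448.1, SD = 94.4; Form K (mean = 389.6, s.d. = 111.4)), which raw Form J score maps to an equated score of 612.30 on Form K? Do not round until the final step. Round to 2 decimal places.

636.82

Invert y = (SD_Y/SD_X)(x − M_X) + M_Y:
x = (SD_X/SD_Y)(y − M_Y) + M_X = (94.4/111.4)(612.30 − 389.6) + 448.1
x = 0.847397 × 222.700 + 448.1 = 636.82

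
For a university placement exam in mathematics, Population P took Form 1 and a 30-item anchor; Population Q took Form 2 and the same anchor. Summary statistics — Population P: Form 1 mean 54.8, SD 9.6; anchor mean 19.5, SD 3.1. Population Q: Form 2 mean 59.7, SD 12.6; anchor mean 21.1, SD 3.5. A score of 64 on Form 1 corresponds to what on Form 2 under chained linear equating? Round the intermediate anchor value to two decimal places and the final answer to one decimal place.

Form 1 → anchor (Population P): v = (3.1/9.6)(64 − 54.8) + 19.5 = 22.47
anchor → Form 2 (Population Q): y = (12.6/3.5)(22.47 − 21.1) + 59.7 = 64.6

64.6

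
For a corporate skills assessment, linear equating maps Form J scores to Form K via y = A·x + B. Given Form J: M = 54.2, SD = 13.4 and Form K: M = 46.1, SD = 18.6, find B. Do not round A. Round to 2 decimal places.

-29.13

A = SD_Y / SD_X = 18.6 / 13.4 = 1.388060
B = M_Y − A·M_X = 46.1 − 1.388060 × 54.2 = -29.13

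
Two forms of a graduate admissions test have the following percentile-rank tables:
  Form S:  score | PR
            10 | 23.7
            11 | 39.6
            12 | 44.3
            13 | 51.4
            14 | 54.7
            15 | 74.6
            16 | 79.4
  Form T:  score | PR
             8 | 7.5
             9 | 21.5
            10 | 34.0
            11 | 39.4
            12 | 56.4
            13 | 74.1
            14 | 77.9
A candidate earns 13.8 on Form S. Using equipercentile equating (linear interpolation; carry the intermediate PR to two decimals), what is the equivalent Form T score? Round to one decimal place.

11.9

PR of 13.8 on Form S: 51.4 + (13.8 − 13)/(14 − 13) × (54.7 − 51.4) = 54.04
On Form T, PR 54.04 falls between score 11 (PR 39.4) and 12 (PR 56.4).
Interpolate: 11 + (54.04 − 39.4)/(56.4 − 39.4) × (12 − 11) = 11.9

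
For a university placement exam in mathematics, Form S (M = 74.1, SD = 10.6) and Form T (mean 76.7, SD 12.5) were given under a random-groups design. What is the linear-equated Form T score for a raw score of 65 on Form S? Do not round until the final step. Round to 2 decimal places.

Linear equating: y = (SD_Y/SD_X)(x − M_X) + M_Y
y = (12.5/10.6)(65 − 74.1) + 76.7
y = 1.179245 × -9.1 + 76.7 = -10.7311 + 76.7 = 65.97

65.97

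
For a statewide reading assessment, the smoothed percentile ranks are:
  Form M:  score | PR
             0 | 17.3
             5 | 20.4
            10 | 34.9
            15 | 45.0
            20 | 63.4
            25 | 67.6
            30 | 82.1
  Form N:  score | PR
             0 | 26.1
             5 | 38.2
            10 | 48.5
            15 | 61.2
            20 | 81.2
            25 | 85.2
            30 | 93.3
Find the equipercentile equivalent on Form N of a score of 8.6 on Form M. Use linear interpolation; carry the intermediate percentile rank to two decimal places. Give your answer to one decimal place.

2.0

PR of 8.6 on Form M: 20.4 + (8.6 − 5)/(10 − 5) × (34.9 − 20.4) = 30.84
On Form N, PR 30.84 falls between score 0 (PR 26.1) and 5 (PR 38.2).
Interpolate: 0 + (30.84 − 26.1)/(38.2 − 26.1) × (5 − 0) = 2.0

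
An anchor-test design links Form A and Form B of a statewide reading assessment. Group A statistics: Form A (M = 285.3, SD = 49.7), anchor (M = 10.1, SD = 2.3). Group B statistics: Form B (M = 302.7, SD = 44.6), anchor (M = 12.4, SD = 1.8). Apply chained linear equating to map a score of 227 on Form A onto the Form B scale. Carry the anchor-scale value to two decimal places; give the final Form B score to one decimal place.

178.8

Form A → anchor (Group A): v = (2.3/49.7)(227 − 285.3) + 10.1 = 7.40
anchor → Form B (Group B): y = (44.6/1.8)(7.40 − 12.4) + 302.7 = 178.8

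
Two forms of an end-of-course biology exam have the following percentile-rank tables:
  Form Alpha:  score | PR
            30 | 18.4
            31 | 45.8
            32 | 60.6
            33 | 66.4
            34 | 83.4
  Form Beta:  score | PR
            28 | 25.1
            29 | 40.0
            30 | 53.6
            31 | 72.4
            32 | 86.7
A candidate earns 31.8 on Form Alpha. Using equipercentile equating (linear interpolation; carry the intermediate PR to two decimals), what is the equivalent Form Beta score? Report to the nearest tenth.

30.2

PR of 31.8 on Form Alpha: 45.8 + (31.8 − 31)/(32 − 31) × (60.6 − 45.8) = 57.64
On Form Beta, PR 57.64 falls between score 30 (PR 53.6) and 31 (PR 72.4).
Interpolate: 30 + (57.64 − 53.6)/(72.4 − 53.6) × (31 − 30) = 30.2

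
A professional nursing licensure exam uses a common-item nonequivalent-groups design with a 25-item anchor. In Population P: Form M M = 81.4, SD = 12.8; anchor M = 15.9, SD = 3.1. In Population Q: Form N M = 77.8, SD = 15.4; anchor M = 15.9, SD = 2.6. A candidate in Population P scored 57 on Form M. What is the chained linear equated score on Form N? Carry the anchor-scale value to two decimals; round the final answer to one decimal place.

Form M → anchor (Population P): v = (3.1/12.8)(57 − 81.4) + 15.9 = 9.99
anchor → Form N (Population Q): y = (15.4/2.6)(9.99 − 15.9) + 77.8 = 42.8

42.8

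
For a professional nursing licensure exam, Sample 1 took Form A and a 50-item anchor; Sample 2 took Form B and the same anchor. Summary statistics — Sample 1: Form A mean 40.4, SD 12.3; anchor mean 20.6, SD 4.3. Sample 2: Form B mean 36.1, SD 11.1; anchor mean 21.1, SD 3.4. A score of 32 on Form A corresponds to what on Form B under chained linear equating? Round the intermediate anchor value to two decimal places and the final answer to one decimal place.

Form A → anchor (Sample 1): v = (4.3/12.3)(32 − 40.4) + 20.6 = 17.66
anchor → Form B (Sample 2): y = (11.1/3.4)(17.66 − 21.1) + 36.1 = 24.9

24.9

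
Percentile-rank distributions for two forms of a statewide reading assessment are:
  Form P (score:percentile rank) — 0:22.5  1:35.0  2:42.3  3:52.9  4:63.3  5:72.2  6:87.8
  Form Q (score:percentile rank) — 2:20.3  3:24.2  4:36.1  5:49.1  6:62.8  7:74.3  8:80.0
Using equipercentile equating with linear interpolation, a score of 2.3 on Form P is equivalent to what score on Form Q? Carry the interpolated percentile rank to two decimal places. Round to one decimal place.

4.7

PR of 2.3 on Form P: 42.3 + (2.3 − 2)/(3 − 2) × (52.9 − 42.3) = 45.48
On Form Q, PR 45.48 falls between score 4 (PR 36.1) and 5 (PR 49.1).
Interpolate: 4 + (45.48 − 36.1)/(49.1 − 36.1) × (5 − 4) = 4.7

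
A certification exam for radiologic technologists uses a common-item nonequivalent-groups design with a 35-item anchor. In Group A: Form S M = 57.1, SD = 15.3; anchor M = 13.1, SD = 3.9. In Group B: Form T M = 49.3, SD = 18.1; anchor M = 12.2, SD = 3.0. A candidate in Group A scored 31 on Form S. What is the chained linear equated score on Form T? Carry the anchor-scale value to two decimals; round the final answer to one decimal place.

14.6

Form S → anchor (Group A): v = (3.9/15.3)(31 − 57.1) + 13.1 = 6.45
anchor → Form T (Group B): y = (18.1/3.0)(6.45 − 12.2) + 49.3 = 14.6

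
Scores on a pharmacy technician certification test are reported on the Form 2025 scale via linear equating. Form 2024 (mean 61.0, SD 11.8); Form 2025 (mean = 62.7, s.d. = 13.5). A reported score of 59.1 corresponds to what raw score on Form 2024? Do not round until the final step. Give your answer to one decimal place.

57.9

Invert y = (SD_Y/SD_X)(x − M_X) + M_Y:
x = (SD_X/SD_Y)(y − M_Y) + M_X = (11.8/13.5)(59.1 − 62.7) + 61.0
x = 0.874074 × -3.600 + 61.0 = 57.9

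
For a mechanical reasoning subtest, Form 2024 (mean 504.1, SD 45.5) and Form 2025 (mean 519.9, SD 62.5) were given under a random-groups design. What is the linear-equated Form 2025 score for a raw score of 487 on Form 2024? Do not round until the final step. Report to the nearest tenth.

496.4

Linear equating: y = (SD_Y/SD_X)(x − M_X) + M_Y
y = (62.5/45.5)(487 − 504.1) + 519.9
y = 1.373626 × -17.1 + 519.9 = -23.4890 + 519.9 = 496.4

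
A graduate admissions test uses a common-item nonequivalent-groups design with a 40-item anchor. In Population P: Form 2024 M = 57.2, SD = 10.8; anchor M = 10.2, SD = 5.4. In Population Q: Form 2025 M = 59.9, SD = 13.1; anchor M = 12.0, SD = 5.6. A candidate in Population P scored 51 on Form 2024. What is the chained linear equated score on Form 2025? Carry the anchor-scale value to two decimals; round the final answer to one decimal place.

48.4

Form 2024 → anchor (Population P): v = (5.4/10.8)(51 − 57.2) + 10.2 = 7.10
anchor → Form 2025 (Population Q): y = (13.1/5.6)(7.10 − 12.0) + 59.9 = 48.4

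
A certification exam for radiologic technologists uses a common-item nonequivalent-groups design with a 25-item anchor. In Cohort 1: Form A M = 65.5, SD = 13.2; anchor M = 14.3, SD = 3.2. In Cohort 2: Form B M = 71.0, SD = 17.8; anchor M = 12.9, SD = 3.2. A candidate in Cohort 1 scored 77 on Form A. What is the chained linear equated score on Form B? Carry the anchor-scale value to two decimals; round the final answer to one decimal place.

Form A → anchor (Cohort 1): v = (3.2/13.2)(77 − 65.5) + 14.3 = 17.09
anchor → Form B (Cohort 2): y = (17.8/3.2)(17.09 − 12.9) + 71.0 = 94.3

94.3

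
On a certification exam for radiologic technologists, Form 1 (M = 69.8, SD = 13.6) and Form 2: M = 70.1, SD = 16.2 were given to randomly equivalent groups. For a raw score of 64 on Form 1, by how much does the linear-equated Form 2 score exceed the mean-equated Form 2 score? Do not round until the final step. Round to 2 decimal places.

-1.11

Mean-equated: 64 + (70.1 − 69.8) = 64.30
Linear-equated: (16.2/13.6)(64 − 69.8) + 70.1 = 63.191
Difference = 63.191 − 64.30 = -1.11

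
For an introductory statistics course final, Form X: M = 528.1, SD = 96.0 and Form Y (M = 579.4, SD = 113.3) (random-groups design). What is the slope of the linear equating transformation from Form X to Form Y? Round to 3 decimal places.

A = SD_Y / SD_X = 113.3 / 96.0 = 1.180

1.180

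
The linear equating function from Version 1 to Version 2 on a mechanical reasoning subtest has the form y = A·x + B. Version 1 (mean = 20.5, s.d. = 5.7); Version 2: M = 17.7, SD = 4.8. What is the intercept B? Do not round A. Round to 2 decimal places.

A = SD_Y / SD_X = 4.8 / 5.7 = 0.842105
B = M_Y − A·M_X = 17.7 − 0.842105 × 20.5 = 0.44

0.44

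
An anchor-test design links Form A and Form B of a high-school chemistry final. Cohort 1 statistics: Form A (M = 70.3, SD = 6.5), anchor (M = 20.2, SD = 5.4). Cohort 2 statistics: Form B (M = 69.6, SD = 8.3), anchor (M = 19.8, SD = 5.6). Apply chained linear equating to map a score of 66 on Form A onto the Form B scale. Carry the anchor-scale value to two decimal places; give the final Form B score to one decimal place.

Form A → anchor (Cohort 1): v = (5.4/6.5)(66 − 70.3) + 20.2 = 16.63
anchor → Form B (Cohort 2): y = (8.3/5.6)(16.63 − 19.8) + 69.6 = 64.9

64.9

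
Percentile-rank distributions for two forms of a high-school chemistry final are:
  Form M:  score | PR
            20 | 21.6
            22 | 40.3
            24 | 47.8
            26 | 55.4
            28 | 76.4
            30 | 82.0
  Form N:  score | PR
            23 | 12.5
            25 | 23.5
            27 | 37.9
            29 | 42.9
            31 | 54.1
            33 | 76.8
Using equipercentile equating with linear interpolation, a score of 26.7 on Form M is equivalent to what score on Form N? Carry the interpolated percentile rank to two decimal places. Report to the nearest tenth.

PR of 26.7 on Form M: 55.4 + (26.7 − 26)/(28 − 26) × (76.4 − 55.4) = 62.75
On Form N, PR 62.75 falls between score 31 (PR 54.1) and 33 (PR 76.8).
Interpolate: 31 + (62.75 − 54.1)/(76.8 − 54.1) × (33 − 31) = 31.8

31.8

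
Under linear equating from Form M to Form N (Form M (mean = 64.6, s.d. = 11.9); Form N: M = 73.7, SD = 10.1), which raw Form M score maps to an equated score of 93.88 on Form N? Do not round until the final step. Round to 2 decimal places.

88.38

Invert y = (SD_Y/SD_X)(x − M_X) + M_Y:
x = (SD_X/SD_Y)(y − M_Y) + M_X = (11.9/10.1)(93.88 − 73.7) + 64.6
x = 1.178218 × 20.180 + 64.6 = 88.38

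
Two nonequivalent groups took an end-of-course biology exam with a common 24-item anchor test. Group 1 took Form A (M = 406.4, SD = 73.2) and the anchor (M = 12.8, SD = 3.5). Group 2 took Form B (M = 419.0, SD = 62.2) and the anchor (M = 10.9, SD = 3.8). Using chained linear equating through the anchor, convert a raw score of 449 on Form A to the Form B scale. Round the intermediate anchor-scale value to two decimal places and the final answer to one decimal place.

Form A → anchor (Group 1): v = (3.5/73.2)(449 − 406.4) + 12.8 = 14.84
anchor → Form B (Group 2): y = (62.2/3.8)(14.84 − 10.9) + 419.0 = 483.5

483.5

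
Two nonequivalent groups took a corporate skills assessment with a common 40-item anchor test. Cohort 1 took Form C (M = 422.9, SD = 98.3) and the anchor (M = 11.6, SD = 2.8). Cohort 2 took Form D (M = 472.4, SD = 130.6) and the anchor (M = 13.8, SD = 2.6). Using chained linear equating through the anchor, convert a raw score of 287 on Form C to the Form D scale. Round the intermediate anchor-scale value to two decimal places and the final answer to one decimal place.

167.5

Form C → anchor (Cohort 1): v = (2.8/98.3)(287 − 422.9) + 11.6 = 7.73
anchor → Form D (Cohort 2): y = (130.6/2.6)(7.73 − 13.8) + 472.4 = 167.5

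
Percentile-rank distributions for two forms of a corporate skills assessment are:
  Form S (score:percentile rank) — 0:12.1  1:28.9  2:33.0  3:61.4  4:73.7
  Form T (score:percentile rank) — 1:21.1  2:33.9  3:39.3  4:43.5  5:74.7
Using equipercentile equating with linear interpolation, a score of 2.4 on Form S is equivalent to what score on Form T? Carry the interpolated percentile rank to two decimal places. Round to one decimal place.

PR of 2.4 on Form S: 33.0 + (2.4 − 2)/(3 − 2) × (61.4 − 33.0) = 44.36
On Form T, PR 44.36 falls between score 4 (PR 43.5) and 5 (PR 74.7).
Interpolate: 4 + (44.36 − 43.5)/(74.7 − 43.5) × (5 − 4) = 4.0

4.0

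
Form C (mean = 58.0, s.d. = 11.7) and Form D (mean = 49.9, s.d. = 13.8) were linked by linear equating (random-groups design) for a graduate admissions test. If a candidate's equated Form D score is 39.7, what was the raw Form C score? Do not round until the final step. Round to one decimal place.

Invert y = (SD_Y/SD_X)(x − M_X) + M_Y:
x = (SD_X/SD_Y)(y − M_Y) + M_X = (11.7/13.8)(39.7 − 49.9) + 58.0
x = 0.847826 × -10.200 + 58.0 = 49.4

49.4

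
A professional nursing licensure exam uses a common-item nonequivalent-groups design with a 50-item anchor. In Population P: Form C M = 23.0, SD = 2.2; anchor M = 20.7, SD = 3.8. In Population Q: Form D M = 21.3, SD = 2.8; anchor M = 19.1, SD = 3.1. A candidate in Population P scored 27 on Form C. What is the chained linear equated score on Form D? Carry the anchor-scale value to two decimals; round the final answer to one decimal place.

Form C → anchor (Population P): v = (3.8/2.2)(27 − 23.0) + 20.7 = 27.61
anchor → Form D (Population Q): y = (2.8/3.1)(27.61 − 19.1) + 21.3 = 29.0

29.0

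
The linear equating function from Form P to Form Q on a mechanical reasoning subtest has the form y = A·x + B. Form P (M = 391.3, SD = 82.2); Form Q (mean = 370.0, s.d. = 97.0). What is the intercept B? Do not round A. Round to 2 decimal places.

-91.75

A = SD_Y / SD_X = 97.0 / 82.2 = 1.180049
B = M_Y − A·M_X = 370.0 − 1.180049 × 391.3 = -91.75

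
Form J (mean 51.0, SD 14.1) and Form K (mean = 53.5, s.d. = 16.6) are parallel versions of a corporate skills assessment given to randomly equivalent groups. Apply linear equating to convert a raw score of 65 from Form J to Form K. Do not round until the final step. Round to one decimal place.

Linear equating: y = (SD_Y/SD_X)(x − M_X) + M_Y
y = (16.6/14.1)(65 − 51.0) + 53.5
y = 1.177305 × 14.0 + 53.5 = 16.4823 + 53.5 = 70.0

70.0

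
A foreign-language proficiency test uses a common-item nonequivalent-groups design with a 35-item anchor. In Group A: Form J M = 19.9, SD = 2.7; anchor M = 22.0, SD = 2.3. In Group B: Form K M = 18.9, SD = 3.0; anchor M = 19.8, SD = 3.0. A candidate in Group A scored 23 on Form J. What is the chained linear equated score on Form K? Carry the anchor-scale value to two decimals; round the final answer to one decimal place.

23.7

Form J → anchor (Group A): v = (2.3/2.7)(23 − 19.9) + 22.0 = 24.64
anchor → Form K (Group B): y = (3.0/3.0)(24.64 − 19.8) + 18.9 = 23.7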